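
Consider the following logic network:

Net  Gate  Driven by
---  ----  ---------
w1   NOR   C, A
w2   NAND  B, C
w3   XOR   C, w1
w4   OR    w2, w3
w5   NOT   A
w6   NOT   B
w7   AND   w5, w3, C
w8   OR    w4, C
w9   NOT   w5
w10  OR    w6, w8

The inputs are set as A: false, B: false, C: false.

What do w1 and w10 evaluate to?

w1 = true  w10 = true

w1 = C NOR A = false NOR false = true
w2 = B NAND C = false NAND false = true
w3 = C XOR w1 = false XOR true = true
w4 = w2 OR w3 = true OR true = true
w6 = NOT B = NOT false = true
w8 = w4 OR C = true OR false = true
w10 = w6 OR w8 = true OR true = true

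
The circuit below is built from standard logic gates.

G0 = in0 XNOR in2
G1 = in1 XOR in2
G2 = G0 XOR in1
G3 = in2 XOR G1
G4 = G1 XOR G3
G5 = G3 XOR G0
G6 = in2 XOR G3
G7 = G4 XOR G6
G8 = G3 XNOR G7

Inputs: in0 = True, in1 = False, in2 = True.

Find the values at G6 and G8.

G1 = in1 XOR in2 = False XOR True = True
G3 = in2 XOR G1 = True XOR True = False
G4 = G1 XOR G3 = True XOR False = True
G6 = in2 XOR G3 = True XOR False = True
G7 = G4 XOR G6 = True XOR True = False
G8 = G3 XNOR G7 = False XNOR False = True

G6 = True  G8 = True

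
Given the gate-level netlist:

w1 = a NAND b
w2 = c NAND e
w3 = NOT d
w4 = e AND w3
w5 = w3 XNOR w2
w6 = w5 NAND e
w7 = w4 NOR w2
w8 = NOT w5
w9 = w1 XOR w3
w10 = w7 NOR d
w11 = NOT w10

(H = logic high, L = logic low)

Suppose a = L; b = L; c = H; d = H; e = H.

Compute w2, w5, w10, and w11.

w2 = L, w5 = H, w10 = L, w11 = H

w2 = c NAND e = H NAND H = L
w3 = NOT d = NOT H = L
w4 = e AND w3 = H AND L = L
w5 = w3 XNOR w2 = L XNOR L = H
w7 = w4 NOR w2 = L NOR L = H
w10 = w7 NOR d = H NOR H = L
w11 = NOT w10 = NOT L = H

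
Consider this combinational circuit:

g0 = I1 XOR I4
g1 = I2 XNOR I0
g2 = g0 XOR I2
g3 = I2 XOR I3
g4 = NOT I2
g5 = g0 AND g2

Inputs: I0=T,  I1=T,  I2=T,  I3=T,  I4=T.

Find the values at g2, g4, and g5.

g2 = T; g4 = F; g5 = F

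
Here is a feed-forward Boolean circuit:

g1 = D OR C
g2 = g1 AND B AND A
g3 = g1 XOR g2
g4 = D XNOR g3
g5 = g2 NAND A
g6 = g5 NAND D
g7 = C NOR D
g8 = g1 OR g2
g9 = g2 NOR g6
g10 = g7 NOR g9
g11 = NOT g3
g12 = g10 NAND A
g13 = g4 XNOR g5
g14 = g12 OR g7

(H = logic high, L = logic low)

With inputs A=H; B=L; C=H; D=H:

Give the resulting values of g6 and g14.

g6 = L, g14 = H

g1 = D OR C = H OR H = H
g2 = g1 AND B AND A = H AND L AND H = L
g5 = g2 NAND A = L NAND H = H
g6 = g5 NAND D = H NAND H = L
g7 = C NOR D = H NOR H = L
g9 = g2 NOR g6 = L NOR L = H
g10 = g7 NOR g9 = L NOR H = L
g12 = g10 NAND A = L NAND H = H
g14 = g12 OR g7 = H OR L = H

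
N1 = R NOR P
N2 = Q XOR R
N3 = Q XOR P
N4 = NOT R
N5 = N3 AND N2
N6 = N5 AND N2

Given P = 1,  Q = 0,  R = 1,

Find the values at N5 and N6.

N2 = Q XOR R = 0 XOR 1 = 1
N3 = Q XOR P = 0 XOR 1 = 1
N5 = N3 AND N2 = 1 AND 1 = 1
N6 = N5 AND N2 = 1 AND 1 = 1

N5 = 1, N6 = 1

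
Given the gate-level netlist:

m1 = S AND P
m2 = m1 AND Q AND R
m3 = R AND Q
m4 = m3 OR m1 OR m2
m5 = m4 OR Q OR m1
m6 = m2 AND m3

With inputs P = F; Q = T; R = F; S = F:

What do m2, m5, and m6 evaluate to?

m2 = F  m5 = T  m6 = F

m1 = S AND P = F AND F = F
m2 = m1 AND Q AND R = F AND T AND F = F
m3 = R AND Q = F AND T = F
m4 = m3 OR m1 OR m2 = F OR F OR F = F
m5 = m4 OR Q OR m1 = F OR T OR F = T
m6 = m2 AND m3 = F AND F = F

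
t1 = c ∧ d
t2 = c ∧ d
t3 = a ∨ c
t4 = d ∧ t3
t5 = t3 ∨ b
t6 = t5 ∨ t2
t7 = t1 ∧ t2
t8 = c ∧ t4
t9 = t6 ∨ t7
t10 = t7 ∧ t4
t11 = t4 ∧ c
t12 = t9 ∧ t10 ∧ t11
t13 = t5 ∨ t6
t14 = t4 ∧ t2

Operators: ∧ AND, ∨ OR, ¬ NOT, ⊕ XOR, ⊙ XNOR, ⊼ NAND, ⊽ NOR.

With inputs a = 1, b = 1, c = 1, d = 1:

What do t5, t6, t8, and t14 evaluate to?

t2 = c AND d = 1 AND 1 = 1
t3 = a OR c = 1 OR 1 = 1
t4 = d AND t3 = 1 AND 1 = 1
t5 = t3 OR b = 1 OR 1 = 1
t6 = t5 OR t2 = 1 OR 1 = 1
t8 = c AND t4 = 1 AND 1 = 1
t14 = t4 AND t2 = 1 AND 1 = 1

t5 = 1  t6 = 1  t8 = 1  t14 = 1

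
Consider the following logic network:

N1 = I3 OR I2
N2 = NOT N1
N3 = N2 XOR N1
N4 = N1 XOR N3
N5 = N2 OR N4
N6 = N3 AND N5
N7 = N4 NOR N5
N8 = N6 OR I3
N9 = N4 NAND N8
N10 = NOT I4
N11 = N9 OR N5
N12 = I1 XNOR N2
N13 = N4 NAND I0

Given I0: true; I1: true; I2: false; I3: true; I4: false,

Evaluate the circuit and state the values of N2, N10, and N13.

N2 = false; N10 = true; N13 = true

N1 = I3 OR I2 = true OR false = true
N2 = NOT N1 = NOT true = false
N3 = N2 XOR N1 = false XOR true = true
N4 = N1 XOR N3 = true XOR true = false
N10 = NOT I4 = NOT false = true
N13 = N4 NAND I0 = false NAND true = true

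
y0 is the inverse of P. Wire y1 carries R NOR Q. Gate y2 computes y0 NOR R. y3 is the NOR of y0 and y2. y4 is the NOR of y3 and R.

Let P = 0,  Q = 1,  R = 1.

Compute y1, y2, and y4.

y1 = 0  y2 = 0  y4 = 0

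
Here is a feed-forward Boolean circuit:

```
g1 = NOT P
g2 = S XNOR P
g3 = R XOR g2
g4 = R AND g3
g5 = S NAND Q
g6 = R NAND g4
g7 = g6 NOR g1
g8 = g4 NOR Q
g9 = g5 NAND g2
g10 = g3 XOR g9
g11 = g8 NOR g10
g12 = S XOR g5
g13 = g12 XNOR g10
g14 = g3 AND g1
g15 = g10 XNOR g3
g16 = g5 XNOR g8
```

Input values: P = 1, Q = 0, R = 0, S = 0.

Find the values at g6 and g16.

g6 = 1  g16 = 1

g2 = S XNOR P = 0 XNOR 1 = 0
g3 = R XOR g2 = 0 XOR 0 = 0
g4 = R AND g3 = 0 AND 0 = 0
g5 = S NAND Q = 0 NAND 0 = 1
g6 = R NAND g4 = 0 NAND 0 = 1
g8 = g4 NOR Q = 0 NOR 0 = 1
g16 = g5 XNOR g8 = 1 XNOR 1 = 1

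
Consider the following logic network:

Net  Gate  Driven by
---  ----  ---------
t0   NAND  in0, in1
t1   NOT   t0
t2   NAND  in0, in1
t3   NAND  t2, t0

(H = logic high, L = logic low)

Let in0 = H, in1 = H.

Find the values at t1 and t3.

t1 = H; t3 = H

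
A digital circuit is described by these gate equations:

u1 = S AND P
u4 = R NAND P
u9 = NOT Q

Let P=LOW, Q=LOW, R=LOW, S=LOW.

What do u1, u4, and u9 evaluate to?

u1 = LOW AND LOW = LOW
u4 = LOW NAND LOW = HIGH
u9 = NOT LOW = HIGH

u1 = LOW, u4 = HIGH, u9 = HIGH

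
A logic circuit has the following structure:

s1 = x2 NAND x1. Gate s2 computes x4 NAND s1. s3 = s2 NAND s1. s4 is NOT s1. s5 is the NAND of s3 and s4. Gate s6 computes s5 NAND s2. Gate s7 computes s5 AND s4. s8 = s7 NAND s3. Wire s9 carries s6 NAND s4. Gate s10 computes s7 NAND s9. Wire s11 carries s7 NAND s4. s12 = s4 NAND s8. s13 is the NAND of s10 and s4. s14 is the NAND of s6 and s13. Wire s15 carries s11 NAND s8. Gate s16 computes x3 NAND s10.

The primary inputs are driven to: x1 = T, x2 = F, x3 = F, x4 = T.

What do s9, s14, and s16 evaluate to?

s1 = x2 NAND x1 = F NAND T = T
s2 = x4 NAND s1 = T NAND T = F
s3 = s2 NAND s1 = F NAND T = T
s4 = NOT s1 = NOT T = F
s5 = s3 NAND s4 = T NAND F = T
s6 = s5 NAND s2 = T NAND F = T
s7 = s5 AND s4 = T AND F = F
s9 = s6 NAND s4 = T NAND F = T
s10 = s7 NAND s9 = F NAND T = T
s13 = s10 NAND s4 = T NAND F = T
s14 = s6 NAND s13 = T NAND T = F
s16 = x3 NAND s10 = F NAND T = T

s9 = T, s14 = F, s16 = T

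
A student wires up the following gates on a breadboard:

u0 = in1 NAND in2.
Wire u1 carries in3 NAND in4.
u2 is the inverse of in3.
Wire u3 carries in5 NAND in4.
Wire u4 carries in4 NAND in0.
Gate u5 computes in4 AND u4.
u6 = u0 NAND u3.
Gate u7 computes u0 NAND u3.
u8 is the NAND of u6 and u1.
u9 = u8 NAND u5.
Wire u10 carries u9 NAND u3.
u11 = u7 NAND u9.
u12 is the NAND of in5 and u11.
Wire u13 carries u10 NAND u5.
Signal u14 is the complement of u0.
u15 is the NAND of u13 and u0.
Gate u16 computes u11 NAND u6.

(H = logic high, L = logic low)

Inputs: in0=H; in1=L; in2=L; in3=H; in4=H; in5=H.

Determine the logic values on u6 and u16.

u6 = H  u16 = H

u0 = in1 NAND in2 = L NAND L = H
u1 = in3 NAND in4 = H NAND H = L
u3 = in5 NAND in4 = H NAND H = L
u4 = in4 NAND in0 = H NAND H = L
u5 = in4 AND u4 = H AND L = L
u6 = u0 NAND u3 = H NAND L = H
u7 = u0 NAND u3 = H NAND L = H
u8 = u6 NAND u1 = H NAND L = H
u9 = u8 NAND u5 = H NAND L = H
u11 = u7 NAND u9 = H NAND H = L
u16 = u11 NAND u6 = L NAND H = H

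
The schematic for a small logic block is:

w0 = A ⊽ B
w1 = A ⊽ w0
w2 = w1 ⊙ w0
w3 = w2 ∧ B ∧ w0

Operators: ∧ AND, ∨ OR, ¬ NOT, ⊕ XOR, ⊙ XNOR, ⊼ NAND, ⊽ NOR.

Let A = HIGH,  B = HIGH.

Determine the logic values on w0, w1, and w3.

w0 = A NOR B = HIGH NOR HIGH = LOW
w1 = A NOR w0 = HIGH NOR LOW = LOW
w2 = w1 XNOR w0 = LOW XNOR LOW = HIGH
w3 = w2 AND B AND w0 = HIGH AND HIGH AND LOW = LOW

w0 = LOW; w1 = LOW; w3 = LOW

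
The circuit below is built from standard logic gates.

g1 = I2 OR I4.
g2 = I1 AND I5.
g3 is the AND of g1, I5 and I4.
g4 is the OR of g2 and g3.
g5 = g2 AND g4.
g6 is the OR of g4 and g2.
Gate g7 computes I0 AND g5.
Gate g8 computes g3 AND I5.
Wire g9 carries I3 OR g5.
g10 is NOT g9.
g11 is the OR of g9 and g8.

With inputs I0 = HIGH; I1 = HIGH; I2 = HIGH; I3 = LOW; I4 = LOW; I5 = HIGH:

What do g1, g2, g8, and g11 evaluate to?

g1 = HIGH; g2 = HIGH; g8 = LOW; g11 = HIGH

g1 = I2 OR I4 = HIGH OR LOW = HIGH
g2 = I1 AND I5 = HIGH AND HIGH = HIGH
g3 = g1 AND I5 AND I4 = HIGH AND HIGH AND LOW = LOW
g4 = g2 OR g3 = HIGH OR LOW = HIGH
g5 = g2 AND g4 = HIGH AND HIGH = HIGH
g8 = g3 AND I5 = LOW AND HIGH = LOW
g9 = I3 OR g5 = LOW OR HIGH = HIGH
g11 = g9 OR g8 = HIGH OR LOW = HIGH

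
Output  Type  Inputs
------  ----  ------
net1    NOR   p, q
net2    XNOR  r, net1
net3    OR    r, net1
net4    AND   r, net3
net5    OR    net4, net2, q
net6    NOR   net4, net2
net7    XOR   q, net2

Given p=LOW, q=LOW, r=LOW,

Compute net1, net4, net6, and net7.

net1 = HIGH, net4 = LOW, net6 = HIGH, net7 = LOW

net1 = p NOR q = LOW NOR LOW = HIGH
net2 = r XNOR net1 = LOW XNOR HIGH = LOW
net3 = r OR net1 = LOW OR HIGH = HIGH
net4 = r AND net3 = LOW AND HIGH = LOW
net6 = net4 NOR net2 = LOW NOR LOW = HIGH
net7 = q XOR net2 = LOW XOR LOW = LOW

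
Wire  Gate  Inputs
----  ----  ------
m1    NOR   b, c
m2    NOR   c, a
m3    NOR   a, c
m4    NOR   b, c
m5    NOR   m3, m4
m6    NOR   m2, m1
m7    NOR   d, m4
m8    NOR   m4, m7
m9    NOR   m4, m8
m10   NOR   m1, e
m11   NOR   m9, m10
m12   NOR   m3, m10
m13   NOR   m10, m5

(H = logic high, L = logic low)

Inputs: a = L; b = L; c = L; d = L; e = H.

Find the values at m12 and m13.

m1 = b NOR c = L NOR L = H
m3 = a NOR c = L NOR L = H
m4 = b NOR c = L NOR L = H
m5 = m3 NOR m4 = H NOR H = L
m10 = m1 NOR e = H NOR H = L
m12 = m3 NOR m10 = H NOR L = L
m13 = m10 NOR m5 = L NOR L = H

m12 = L; m13 = H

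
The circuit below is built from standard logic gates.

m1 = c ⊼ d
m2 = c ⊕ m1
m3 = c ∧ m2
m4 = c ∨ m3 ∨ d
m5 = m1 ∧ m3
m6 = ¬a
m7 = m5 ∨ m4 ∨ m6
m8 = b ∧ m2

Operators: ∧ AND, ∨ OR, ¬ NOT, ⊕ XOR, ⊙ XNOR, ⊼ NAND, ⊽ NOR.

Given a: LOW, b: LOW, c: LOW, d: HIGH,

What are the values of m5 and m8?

m5 = LOW, m8 = LOW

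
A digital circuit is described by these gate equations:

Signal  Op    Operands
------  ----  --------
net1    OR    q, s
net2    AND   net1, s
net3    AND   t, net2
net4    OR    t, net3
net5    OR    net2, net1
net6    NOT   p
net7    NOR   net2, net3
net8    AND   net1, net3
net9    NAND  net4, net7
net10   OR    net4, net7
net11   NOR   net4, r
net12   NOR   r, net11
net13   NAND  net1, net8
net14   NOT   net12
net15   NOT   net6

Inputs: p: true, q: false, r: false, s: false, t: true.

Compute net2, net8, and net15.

net1 = q OR s = false OR false = false
net2 = net1 AND s = false AND false = false
net3 = t AND net2 = true AND false = false
net6 = NOT p = NOT true = false
net8 = net1 AND net3 = false AND false = false
net15 = NOT net6 = NOT false = true

net2 = false, net8 = false, net15 = true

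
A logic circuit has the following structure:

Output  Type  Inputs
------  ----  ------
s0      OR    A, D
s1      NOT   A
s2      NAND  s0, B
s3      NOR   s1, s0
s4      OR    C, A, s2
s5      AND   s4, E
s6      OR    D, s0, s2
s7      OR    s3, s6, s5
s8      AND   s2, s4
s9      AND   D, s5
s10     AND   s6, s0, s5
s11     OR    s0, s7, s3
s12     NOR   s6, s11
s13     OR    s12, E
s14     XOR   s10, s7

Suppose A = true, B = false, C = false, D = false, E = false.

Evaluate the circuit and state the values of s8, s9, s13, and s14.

s0 = A OR D = true OR false = true
s1 = NOT A = NOT true = false
s2 = s0 NAND B = true NAND false = true
s3 = s1 NOR s0 = false NOR true = false
s4 = C OR A OR s2 = false OR true OR true = true
s5 = s4 AND E = true AND false = false
s6 = D OR s0 OR s2 = false OR true OR true = true
s7 = s3 OR s6 OR s5 = false OR true OR false = true
s8 = s2 AND s4 = true AND true = true
s9 = D AND s5 = false AND false = false
s10 = s6 AND s0 AND s5 = true AND true AND false = false
s11 = s0 OR s7 OR s3 = true OR true OR false = true
s12 = s6 NOR s11 = true NOR true = false
s13 = s12 OR E = false OR false = false
s14 = s10 XOR s7 = false XOR true = true

s8 = true, s9 = false, s13 = false, s14 = true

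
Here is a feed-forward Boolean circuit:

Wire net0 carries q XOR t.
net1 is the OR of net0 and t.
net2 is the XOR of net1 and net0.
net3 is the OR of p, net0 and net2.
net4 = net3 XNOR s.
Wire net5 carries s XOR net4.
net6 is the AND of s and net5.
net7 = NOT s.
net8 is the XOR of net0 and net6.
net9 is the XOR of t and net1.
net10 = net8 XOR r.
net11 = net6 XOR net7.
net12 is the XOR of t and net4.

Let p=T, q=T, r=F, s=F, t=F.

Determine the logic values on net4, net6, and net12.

net4 = F; net6 = F; net12 = F

net0 = q XOR t = T XOR F = T
net1 = net0 OR t = T OR F = T
net2 = net1 XOR net0 = T XOR T = F
net3 = p OR net0 OR net2 = T OR T OR F = T
net4 = net3 XNOR s = T XNOR F = F
net5 = s XOR net4 = F XOR F = F
net6 = s AND net5 = F AND F = F
net12 = t XOR net4 = F XOR F = F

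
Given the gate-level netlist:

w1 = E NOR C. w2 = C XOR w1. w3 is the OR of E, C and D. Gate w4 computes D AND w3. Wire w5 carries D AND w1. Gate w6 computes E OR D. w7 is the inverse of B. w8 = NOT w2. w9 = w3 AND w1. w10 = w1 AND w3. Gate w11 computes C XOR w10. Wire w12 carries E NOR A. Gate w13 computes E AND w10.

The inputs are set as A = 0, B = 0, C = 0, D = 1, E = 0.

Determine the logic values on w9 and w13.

w1 = E NOR C = 0 NOR 0 = 1
w3 = E OR C OR D = 0 OR 0 OR 1 = 1
w9 = w3 AND w1 = 1 AND 1 = 1
w10 = w1 AND w3 = 1 AND 1 = 1
w13 = E AND w10 = 0 AND 1 = 0

w9 = 1, w13 = 0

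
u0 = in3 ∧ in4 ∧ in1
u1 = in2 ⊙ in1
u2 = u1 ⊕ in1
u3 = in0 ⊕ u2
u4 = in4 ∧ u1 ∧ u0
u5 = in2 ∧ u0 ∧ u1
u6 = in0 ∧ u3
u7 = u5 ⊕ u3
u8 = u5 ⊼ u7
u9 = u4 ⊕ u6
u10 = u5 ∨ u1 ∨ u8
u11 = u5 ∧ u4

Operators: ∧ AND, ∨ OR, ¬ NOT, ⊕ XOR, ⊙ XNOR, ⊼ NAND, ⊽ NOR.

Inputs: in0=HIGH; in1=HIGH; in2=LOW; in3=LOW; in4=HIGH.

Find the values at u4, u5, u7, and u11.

u0 = in3 AND in4 AND in1 = LOW AND HIGH AND HIGH = LOW
u1 = in2 XNOR in1 = LOW XNOR HIGH = LOW
u2 = u1 XOR in1 = LOW XOR HIGH = HIGH
u3 = in0 XOR u2 = HIGH XOR HIGH = LOW
u4 = in4 AND u1 AND u0 = HIGH AND LOW AND LOW = LOW
u5 = in2 AND u0 AND u1 = LOW AND LOW AND LOW = LOW
u7 = u5 XOR u3 = LOW XOR LOW = LOW
u11 = u5 AND u4 = LOW AND LOW = LOW

u4 = LOW; u5 = LOW; u7 = LOW; u11 = LOW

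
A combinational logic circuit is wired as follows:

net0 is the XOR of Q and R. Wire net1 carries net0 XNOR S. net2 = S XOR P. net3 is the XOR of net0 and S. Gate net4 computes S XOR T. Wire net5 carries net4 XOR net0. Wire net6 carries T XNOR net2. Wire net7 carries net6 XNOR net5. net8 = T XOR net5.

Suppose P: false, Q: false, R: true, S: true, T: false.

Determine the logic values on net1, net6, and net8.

net0 = Q XOR R = false XOR true = true
net1 = net0 XNOR S = true XNOR true = true
net2 = S XOR P = true XOR false = true
net4 = S XOR T = true XOR false = true
net5 = net4 XOR net0 = true XOR true = false
net6 = T XNOR net2 = false XNOR true = false
net8 = T XOR net5 = false XOR false = false

net1 = true, net6 = false, net8 = false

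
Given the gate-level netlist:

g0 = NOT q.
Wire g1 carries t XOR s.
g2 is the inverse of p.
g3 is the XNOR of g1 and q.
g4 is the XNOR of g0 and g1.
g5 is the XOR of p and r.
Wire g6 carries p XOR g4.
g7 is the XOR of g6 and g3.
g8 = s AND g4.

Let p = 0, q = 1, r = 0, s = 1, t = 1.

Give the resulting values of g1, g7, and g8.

g1 = 0, g7 = 1, g8 = 1

g0 = NOT q = NOT 1 = 0
g1 = t XOR s = 1 XOR 1 = 0
g3 = g1 XNOR q = 0 XNOR 1 = 0
g4 = g0 XNOR g1 = 0 XNOR 0 = 1
g6 = p XOR g4 = 0 XOR 1 = 1
g7 = g6 XOR g3 = 1 XOR 0 = 1
g8 = s AND g4 = 1 AND 1 = 1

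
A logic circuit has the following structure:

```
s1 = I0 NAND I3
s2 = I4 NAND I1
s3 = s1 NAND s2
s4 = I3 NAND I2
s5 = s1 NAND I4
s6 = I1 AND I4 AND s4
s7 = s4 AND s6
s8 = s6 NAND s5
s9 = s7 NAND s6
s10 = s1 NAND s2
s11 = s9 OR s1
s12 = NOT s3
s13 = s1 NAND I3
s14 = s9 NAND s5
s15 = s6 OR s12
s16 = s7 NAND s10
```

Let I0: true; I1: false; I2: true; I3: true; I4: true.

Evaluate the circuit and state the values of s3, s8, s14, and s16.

s3 = true  s8 = true  s14 = false  s16 = true

s1 = I0 NAND I3 = true NAND true = false
s2 = I4 NAND I1 = true NAND false = true
s3 = s1 NAND s2 = false NAND true = true
s4 = I3 NAND I2 = true NAND true = false
s5 = s1 NAND I4 = false NAND true = true
s6 = I1 AND I4 AND s4 = false AND true AND false = false
s7 = s4 AND s6 = false AND false = false
s8 = s6 NAND s5 = false NAND true = true
s9 = s7 NAND s6 = false NAND false = true
s10 = s1 NAND s2 = false NAND true = true
s14 = s9 NAND s5 = true NAND true = false
s16 = s7 NAND s10 = false NAND true = true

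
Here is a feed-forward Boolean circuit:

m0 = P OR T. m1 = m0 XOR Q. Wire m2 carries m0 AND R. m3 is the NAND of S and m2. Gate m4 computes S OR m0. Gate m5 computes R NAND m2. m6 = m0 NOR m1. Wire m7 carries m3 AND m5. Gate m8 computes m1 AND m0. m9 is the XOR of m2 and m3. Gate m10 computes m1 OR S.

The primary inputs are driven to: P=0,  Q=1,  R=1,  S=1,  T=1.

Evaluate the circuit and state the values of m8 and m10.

m0 = P OR T = 0 OR 1 = 1
m1 = m0 XOR Q = 1 XOR 1 = 0
m8 = m1 AND m0 = 0 AND 1 = 0
m10 = m1 OR S = 0 OR 1 = 1

m8 = 0; m10 = 1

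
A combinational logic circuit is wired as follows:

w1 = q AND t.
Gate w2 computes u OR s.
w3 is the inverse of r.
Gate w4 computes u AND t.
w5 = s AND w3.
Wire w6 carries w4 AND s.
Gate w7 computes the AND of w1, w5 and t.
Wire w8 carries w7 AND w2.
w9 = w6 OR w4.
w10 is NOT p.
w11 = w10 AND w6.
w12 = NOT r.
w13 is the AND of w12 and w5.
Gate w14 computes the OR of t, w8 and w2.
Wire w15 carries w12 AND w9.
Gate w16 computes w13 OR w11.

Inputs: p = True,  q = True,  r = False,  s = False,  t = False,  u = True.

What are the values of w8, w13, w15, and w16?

w8 = False  w13 = False  w15 = False  w16 = False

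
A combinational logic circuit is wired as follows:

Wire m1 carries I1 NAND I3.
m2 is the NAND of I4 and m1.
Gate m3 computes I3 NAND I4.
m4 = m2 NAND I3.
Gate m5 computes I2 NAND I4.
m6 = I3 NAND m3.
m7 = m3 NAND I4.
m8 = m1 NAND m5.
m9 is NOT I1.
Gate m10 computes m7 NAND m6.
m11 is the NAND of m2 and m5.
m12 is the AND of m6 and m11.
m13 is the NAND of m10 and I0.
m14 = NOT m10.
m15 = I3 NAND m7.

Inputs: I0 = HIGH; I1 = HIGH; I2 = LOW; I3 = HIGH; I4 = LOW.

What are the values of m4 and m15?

m4 = LOW; m15 = LOW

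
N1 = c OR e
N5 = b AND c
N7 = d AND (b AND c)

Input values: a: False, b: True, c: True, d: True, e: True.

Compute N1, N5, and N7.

N1 = True; N5 = True; N7 = True

N1 = True OR True = True
N5 = True AND True = True
N7 = True AND (True AND True) = True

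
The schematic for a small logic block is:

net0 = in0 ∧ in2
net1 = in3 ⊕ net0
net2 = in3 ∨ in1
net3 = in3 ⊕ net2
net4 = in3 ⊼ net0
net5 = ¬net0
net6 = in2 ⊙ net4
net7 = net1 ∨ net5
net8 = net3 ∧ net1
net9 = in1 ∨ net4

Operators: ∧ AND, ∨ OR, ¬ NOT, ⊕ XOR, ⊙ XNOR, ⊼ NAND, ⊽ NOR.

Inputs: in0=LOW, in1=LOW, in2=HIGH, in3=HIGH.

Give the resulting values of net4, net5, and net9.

net4 = HIGH, net5 = HIGH, net9 = HIGH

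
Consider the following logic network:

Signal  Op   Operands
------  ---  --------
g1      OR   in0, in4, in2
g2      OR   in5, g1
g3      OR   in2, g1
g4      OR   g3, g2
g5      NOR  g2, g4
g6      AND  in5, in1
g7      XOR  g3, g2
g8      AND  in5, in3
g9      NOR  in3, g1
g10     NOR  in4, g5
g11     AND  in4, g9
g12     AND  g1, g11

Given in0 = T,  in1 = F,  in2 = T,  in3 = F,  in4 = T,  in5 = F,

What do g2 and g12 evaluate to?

g1 = in0 OR in4 OR in2 = T OR T OR T = T
g2 = in5 OR g1 = F OR T = T
g9 = in3 NOR g1 = F NOR T = F
g11 = in4 AND g9 = T AND F = F
g12 = g1 AND g11 = T AND F = F

g2 = T; g12 = F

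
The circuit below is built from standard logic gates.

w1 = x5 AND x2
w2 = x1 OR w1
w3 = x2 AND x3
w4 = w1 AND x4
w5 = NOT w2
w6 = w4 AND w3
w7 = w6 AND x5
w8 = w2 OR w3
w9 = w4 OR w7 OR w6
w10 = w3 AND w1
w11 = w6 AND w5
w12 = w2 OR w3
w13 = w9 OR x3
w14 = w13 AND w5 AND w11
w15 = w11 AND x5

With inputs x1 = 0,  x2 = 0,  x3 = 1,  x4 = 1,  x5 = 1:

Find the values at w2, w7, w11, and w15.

w2 = 0  w7 = 0  w11 = 0  w15 = 0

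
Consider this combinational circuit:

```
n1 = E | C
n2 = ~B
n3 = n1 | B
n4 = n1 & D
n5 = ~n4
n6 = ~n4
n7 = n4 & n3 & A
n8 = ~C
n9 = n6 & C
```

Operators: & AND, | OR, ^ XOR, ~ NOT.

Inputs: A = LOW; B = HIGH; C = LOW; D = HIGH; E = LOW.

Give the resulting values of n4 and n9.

n1 = E OR C = LOW OR LOW = LOW
n4 = n1 AND D = LOW AND HIGH = LOW
n6 = NOT n4 = NOT LOW = HIGH
n9 = n6 AND C = HIGH AND LOW = LOW

n4 = LOW, n9 = LOW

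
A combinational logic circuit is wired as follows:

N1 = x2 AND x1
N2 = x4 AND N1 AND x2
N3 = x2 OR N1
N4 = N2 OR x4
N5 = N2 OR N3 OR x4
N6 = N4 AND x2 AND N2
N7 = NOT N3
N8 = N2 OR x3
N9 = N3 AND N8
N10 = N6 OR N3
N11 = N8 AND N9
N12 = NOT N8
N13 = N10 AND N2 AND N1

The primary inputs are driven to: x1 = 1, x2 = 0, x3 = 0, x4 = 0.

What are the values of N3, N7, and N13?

N3 = 0, N7 = 1, N13 = 0

N1 = x2 AND x1 = 0 AND 1 = 0
N2 = x4 AND N1 AND x2 = 0 AND 0 AND 0 = 0
N3 = x2 OR N1 = 0 OR 0 = 0
N4 = N2 OR x4 = 0 OR 0 = 0
N6 = N4 AND x2 AND N2 = 0 AND 0 AND 0 = 0
N7 = NOT N3 = NOT 0 = 1
N10 = N6 OR N3 = 0 OR 0 = 0
N13 = N10 AND N2 AND N1 = 0 AND 0 AND 0 = 0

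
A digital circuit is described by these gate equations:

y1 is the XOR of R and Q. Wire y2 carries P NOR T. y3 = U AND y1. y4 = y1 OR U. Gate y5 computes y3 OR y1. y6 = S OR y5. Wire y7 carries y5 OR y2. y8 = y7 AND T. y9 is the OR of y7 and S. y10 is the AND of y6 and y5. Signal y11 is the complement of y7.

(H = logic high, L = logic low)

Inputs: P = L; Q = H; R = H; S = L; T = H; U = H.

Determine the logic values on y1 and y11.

y1 = L, y11 = H

y1 = R XOR Q = H XOR H = L
y2 = P NOR T = L NOR H = L
y3 = U AND y1 = H AND L = L
y5 = y3 OR y1 = L OR L = L
y7 = y5 OR y2 = L OR L = L
y11 = NOT y7 = NOT L = H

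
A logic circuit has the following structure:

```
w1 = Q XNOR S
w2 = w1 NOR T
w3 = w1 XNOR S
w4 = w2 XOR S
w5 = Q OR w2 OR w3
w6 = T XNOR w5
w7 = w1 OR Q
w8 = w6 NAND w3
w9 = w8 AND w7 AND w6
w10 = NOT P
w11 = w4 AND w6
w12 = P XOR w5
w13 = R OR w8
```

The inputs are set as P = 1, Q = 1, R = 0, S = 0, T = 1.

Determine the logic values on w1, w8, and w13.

w1 = 0  w8 = 0  w13 = 0

w1 = Q XNOR S = 1 XNOR 0 = 0
w2 = w1 NOR T = 0 NOR 1 = 0
w3 = w1 XNOR S = 0 XNOR 0 = 1
w5 = Q OR w2 OR w3 = 1 OR 0 OR 1 = 1
w6 = T XNOR w5 = 1 XNOR 1 = 1
w8 = w6 NAND w3 = 1 NAND 1 = 0
w13 = R OR w8 = 0 OR 0 = 0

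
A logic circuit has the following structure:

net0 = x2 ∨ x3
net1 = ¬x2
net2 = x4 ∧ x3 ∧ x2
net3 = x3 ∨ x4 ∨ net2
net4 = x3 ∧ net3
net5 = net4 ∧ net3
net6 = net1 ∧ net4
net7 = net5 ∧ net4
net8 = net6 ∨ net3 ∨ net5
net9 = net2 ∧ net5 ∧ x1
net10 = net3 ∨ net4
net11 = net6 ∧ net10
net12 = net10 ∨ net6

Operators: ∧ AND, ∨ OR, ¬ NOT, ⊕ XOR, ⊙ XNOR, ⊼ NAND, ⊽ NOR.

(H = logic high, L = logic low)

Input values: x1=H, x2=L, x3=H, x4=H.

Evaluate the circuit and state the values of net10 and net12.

net1 = NOT x2 = NOT L = H
net2 = x4 AND x3 AND x2 = H AND H AND L = L
net3 = x3 OR x4 OR net2 = H OR H OR L = H
net4 = x3 AND net3 = H AND H = H
net6 = net1 AND net4 = H AND H = H
net10 = net3 OR net4 = H OR H = H
net12 = net10 OR net6 = H OR H = H

net10 = H, net12 = H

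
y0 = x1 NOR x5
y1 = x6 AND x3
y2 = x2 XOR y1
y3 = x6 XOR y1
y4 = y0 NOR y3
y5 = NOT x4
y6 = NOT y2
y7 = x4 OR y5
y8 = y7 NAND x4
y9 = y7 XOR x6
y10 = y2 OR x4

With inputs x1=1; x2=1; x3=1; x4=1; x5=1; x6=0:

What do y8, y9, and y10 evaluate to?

y1 = x6 AND x3 = 0 AND 1 = 0
y2 = x2 XOR y1 = 1 XOR 0 = 1
y5 = NOT x4 = NOT 1 = 0
y7 = x4 OR y5 = 1 OR 0 = 1
y8 = y7 NAND x4 = 1 NAND 1 = 0
y9 = y7 XOR x6 = 1 XOR 0 = 1
y10 = y2 OR x4 = 1 OR 1 = 1

y8 = 0, y9 = 1, y10 = 1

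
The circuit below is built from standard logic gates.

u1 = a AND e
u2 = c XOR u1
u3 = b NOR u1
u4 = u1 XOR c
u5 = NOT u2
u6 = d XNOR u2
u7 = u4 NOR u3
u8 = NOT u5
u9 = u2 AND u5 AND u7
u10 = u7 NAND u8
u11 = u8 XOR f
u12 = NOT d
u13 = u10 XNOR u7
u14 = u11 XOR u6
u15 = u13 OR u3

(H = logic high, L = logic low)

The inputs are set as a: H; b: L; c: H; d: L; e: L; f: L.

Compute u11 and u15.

u1 = a AND e = H AND L = L
u2 = c XOR u1 = H XOR L = H
u3 = b NOR u1 = L NOR L = H
u4 = u1 XOR c = L XOR H = H
u5 = NOT u2 = NOT H = L
u7 = u4 NOR u3 = H NOR H = L
u8 = NOT u5 = NOT L = H
u10 = u7 NAND u8 = L NAND H = H
u11 = u8 XOR f = H XOR L = H
u13 = u10 XNOR u7 = H XNOR L = L
u15 = u13 OR u3 = L OR H = H

u11 = H  u15 = H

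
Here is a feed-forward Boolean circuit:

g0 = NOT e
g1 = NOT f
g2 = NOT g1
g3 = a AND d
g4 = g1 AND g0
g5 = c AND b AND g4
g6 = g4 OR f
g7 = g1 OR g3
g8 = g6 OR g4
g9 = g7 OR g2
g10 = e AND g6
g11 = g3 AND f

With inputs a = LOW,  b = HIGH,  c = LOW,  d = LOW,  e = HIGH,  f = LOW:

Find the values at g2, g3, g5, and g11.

g2 = LOW; g3 = LOW; g5 = LOW; g11 = LOW

g0 = NOT e = NOT HIGH = LOW
g1 = NOT f = NOT LOW = HIGH
g2 = NOT g1 = NOT HIGH = LOW
g3 = a AND d = LOW AND LOW = LOW
g4 = g1 AND g0 = HIGH AND LOW = LOW
g5 = c AND b AND g4 = LOW AND HIGH AND LOW = LOW
g11 = g3 AND f = LOW AND LOW = LOW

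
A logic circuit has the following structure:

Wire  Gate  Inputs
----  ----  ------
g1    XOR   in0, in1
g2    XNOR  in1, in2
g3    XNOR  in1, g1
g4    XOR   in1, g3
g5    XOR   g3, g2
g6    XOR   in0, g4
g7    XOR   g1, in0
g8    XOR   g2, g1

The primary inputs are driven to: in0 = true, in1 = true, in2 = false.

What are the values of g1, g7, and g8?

g1 = in0 XOR in1 = true XOR true = false
g2 = in1 XNOR in2 = true XNOR false = false
g7 = g1 XOR in0 = false XOR true = true
g8 = g2 XOR g1 = false XOR false = false

g1 = false  g7 = true  g8 = false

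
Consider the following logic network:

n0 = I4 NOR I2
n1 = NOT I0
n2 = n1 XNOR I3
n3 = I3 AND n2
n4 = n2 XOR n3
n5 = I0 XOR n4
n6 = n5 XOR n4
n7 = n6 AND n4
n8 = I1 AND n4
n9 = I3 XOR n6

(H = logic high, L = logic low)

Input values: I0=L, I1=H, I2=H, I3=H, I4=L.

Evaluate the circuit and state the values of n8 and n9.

n8 = L; n9 = H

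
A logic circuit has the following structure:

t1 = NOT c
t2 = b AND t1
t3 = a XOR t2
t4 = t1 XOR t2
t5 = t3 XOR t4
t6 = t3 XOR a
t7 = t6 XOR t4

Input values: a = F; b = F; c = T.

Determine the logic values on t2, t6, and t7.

t2 = F, t6 = F, t7 = F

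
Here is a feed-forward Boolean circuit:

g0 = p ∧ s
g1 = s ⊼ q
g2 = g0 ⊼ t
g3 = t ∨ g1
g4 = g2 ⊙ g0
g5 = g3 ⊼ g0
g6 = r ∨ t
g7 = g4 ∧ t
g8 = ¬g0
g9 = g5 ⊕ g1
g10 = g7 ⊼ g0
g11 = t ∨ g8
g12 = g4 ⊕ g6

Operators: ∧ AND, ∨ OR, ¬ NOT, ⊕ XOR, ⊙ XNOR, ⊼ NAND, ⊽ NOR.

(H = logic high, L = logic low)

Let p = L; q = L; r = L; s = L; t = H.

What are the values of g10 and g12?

g10 = H, g12 = H

g0 = p AND s = L AND L = L
g2 = g0 NAND t = L NAND H = H
g4 = g2 XNOR g0 = H XNOR L = L
g6 = r OR t = L OR H = H
g7 = g4 AND t = L AND H = L
g10 = g7 NAND g0 = L NAND L = H
g12 = g4 XOR g6 = L XOR H = H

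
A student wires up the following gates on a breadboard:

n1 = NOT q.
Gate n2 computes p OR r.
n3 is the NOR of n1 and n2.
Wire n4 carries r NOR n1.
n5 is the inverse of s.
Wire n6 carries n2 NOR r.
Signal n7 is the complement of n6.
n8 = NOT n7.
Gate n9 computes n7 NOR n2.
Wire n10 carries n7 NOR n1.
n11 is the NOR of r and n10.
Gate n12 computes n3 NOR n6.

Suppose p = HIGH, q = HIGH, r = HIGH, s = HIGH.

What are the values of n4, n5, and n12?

n1 = NOT q = NOT HIGH = LOW
n2 = p OR r = HIGH OR HIGH = HIGH
n3 = n1 NOR n2 = LOW NOR HIGH = LOW
n4 = r NOR n1 = HIGH NOR LOW = LOW
n5 = NOT s = NOT HIGH = LOW
n6 = n2 NOR r = HIGH NOR HIGH = LOW
n12 = n3 NOR n6 = LOW NOR LOW = HIGH

n4 = LOW, n5 = LOW, n12 = HIGH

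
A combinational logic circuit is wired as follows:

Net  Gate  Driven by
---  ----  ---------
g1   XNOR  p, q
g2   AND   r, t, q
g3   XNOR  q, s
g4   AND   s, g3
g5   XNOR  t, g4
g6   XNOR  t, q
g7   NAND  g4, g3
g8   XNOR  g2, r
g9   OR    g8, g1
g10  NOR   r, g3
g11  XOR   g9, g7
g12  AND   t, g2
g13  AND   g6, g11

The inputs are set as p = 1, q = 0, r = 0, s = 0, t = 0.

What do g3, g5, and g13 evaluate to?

g1 = p XNOR q = 1 XNOR 0 = 0
g2 = r AND t AND q = 0 AND 0 AND 0 = 0
g3 = q XNOR s = 0 XNOR 0 = 1
g4 = s AND g3 = 0 AND 1 = 0
g5 = t XNOR g4 = 0 XNOR 0 = 1
g6 = t XNOR q = 0 XNOR 0 = 1
g7 = g4 NAND g3 = 0 NAND 1 = 1
g8 = g2 XNOR r = 0 XNOR 0 = 1
g9 = g8 OR g1 = 1 OR 0 = 1
g11 = g9 XOR g7 = 1 XOR 1 = 0
g13 = g6 AND g11 = 1 AND 0 = 0

g3 = 1, g5 = 1, g13 = 0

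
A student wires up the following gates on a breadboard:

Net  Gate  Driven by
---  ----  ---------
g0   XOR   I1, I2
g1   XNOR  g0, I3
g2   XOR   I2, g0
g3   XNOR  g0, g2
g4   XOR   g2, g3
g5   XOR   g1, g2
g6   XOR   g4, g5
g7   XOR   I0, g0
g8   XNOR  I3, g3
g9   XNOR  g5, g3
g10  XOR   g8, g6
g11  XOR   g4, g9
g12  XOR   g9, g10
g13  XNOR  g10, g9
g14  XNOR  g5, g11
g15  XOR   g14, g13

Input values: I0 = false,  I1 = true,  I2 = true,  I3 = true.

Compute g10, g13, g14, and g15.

g10 = false, g13 = true, g14 = true, g15 = false

g0 = I1 XOR I2 = true XOR true = false
g1 = g0 XNOR I3 = false XNOR true = false
g2 = I2 XOR g0 = true XOR false = true
g3 = g0 XNOR g2 = false XNOR true = false
g4 = g2 XOR g3 = true XOR false = true
g5 = g1 XOR g2 = false XOR true = true
g6 = g4 XOR g5 = true XOR true = false
g8 = I3 XNOR g3 = true XNOR false = false
g9 = g5 XNOR g3 = true XNOR false = false
g10 = g8 XOR g6 = false XOR false = false
g11 = g4 XOR g9 = true XOR false = true
g13 = g10 XNOR g9 = false XNOR false = true
g14 = g5 XNOR g11 = true XNOR true = true
g15 = g14 XOR g13 = true XOR true = false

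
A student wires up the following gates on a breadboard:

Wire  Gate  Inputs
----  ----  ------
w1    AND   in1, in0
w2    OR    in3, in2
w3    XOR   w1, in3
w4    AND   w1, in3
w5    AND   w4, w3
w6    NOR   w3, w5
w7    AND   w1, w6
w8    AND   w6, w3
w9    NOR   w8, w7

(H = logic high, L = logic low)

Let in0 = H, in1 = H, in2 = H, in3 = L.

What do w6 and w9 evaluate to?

w6 = L; w9 = H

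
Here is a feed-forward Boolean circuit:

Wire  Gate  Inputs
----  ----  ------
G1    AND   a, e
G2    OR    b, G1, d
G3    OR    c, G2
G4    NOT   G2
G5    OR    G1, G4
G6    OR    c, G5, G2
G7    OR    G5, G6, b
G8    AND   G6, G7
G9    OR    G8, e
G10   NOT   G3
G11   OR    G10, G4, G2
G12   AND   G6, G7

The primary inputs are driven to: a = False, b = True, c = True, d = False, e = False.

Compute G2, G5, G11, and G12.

G2 = True; G5 = False; G11 = True; G12 = True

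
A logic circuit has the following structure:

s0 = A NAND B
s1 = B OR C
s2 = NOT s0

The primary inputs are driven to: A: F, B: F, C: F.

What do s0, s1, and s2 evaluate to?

s0 = A NAND B = F NAND F = T
s1 = B OR C = F OR F = F
s2 = NOT s0 = NOT T = F

s0 = T, s1 = F, s2 = F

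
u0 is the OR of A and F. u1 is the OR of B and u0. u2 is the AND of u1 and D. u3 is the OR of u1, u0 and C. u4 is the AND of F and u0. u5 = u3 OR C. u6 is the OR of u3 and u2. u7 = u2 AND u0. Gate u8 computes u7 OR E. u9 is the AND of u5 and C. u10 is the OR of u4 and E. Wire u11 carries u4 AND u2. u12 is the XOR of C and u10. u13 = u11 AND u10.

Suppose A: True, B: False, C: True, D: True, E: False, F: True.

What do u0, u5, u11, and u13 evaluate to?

u0 = True; u5 = True; u11 = True; u13 = True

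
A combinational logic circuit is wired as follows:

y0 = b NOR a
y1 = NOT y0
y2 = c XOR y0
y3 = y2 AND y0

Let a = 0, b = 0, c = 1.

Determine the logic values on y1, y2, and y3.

y1 = 0  y2 = 0  y3 = 0

y0 = b NOR a = 0 NOR 0 = 1
y1 = NOT y0 = NOT 1 = 0
y2 = c XOR y0 = 1 XOR 1 = 0
y3 = y2 AND y0 = 0 AND 1 = 0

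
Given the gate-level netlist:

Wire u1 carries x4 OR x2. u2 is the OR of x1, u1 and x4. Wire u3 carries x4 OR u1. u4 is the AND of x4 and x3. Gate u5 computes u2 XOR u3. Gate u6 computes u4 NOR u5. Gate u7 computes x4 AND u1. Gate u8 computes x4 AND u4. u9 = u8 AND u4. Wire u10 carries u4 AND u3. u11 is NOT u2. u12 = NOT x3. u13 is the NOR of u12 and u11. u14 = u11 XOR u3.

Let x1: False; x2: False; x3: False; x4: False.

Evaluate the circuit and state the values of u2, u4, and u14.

u1 = x4 OR x2 = False OR False = False
u2 = x1 OR u1 OR x4 = False OR False OR False = False
u3 = x4 OR u1 = False OR False = False
u4 = x4 AND x3 = False AND False = False
u11 = NOT u2 = NOT False = True
u14 = u11 XOR u3 = True XOR False = True

u2 = False; u4 = False; u14 = True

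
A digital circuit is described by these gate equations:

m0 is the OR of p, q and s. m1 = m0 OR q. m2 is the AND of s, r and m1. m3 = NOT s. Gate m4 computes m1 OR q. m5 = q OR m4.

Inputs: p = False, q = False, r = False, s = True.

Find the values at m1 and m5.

m0 = p OR q OR s = False OR False OR True = True
m1 = m0 OR q = True OR False = True
m4 = m1 OR q = True OR False = True
m5 = q OR m4 = False OR True = True

m1 = True, m5 = True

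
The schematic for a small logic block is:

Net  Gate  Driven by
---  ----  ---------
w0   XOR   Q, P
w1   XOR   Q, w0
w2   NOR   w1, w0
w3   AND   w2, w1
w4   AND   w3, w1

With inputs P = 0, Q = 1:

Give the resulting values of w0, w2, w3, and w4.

w0 = 1, w2 = 0, w3 = 0, w4 = 0

w0 = Q XOR P = 1 XOR 0 = 1
w1 = Q XOR w0 = 1 XOR 1 = 0
w2 = w1 NOR w0 = 0 NOR 1 = 0
w3 = w2 AND w1 = 0 AND 0 = 0
w4 = w3 AND w1 = 0 AND 0 = 0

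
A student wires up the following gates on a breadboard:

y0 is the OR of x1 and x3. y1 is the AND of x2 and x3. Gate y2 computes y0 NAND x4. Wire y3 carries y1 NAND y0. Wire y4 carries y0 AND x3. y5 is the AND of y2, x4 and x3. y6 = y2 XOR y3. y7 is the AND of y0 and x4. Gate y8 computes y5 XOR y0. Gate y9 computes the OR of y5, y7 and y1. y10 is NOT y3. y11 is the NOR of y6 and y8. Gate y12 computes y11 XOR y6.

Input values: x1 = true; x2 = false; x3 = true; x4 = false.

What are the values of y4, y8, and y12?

y4 = true  y8 = true  y12 = false

y0 = x1 OR x3 = true OR true = true
y1 = x2 AND x3 = false AND true = false
y2 = y0 NAND x4 = true NAND false = true
y3 = y1 NAND y0 = false NAND true = true
y4 = y0 AND x3 = true AND true = true
y5 = y2 AND x4 AND x3 = true AND false AND true = false
y6 = y2 XOR y3 = true XOR true = false
y8 = y5 XOR y0 = false XOR true = true
y11 = y6 NOR y8 = false NOR true = false
y12 = y11 XOR y6 = false XOR false = false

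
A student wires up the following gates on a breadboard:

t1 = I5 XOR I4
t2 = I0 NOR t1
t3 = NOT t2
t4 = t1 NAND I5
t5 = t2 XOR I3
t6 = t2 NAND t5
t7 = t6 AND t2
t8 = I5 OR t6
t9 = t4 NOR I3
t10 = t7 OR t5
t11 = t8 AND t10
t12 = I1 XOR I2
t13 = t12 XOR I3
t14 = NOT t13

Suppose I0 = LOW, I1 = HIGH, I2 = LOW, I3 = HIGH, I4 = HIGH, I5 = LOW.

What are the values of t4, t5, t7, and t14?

t1 = I5 XOR I4 = LOW XOR HIGH = HIGH
t2 = I0 NOR t1 = LOW NOR HIGH = LOW
t4 = t1 NAND I5 = HIGH NAND LOW = HIGH
t5 = t2 XOR I3 = LOW XOR HIGH = HIGH
t6 = t2 NAND t5 = LOW NAND HIGH = HIGH
t7 = t6 AND t2 = HIGH AND LOW = LOW
t12 = I1 XOR I2 = HIGH XOR LOW = HIGH
t13 = t12 XOR I3 = HIGH XOR HIGH = LOW
t14 = NOT t13 = NOT LOW = HIGH

t4 = HIGH, t5 = HIGH, t7 = LOW, t14 = HIGH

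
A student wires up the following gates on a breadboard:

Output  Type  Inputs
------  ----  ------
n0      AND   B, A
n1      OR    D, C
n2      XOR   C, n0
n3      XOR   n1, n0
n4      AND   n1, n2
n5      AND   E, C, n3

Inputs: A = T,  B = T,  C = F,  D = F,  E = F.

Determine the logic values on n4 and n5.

n0 = B AND A = T AND T = T
n1 = D OR C = F OR F = F
n2 = C XOR n0 = F XOR T = T
n3 = n1 XOR n0 = F XOR T = T
n4 = n1 AND n2 = F AND T = F
n5 = E AND C AND n3 = F AND F AND T = F

n4 = F  n5 = F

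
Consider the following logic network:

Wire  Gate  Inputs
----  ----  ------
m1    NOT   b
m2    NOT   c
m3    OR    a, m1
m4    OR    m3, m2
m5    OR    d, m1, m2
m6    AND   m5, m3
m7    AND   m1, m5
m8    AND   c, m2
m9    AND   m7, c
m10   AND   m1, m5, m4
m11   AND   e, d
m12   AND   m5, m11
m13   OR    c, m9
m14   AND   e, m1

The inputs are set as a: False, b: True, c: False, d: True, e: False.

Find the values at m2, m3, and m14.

m2 = True  m3 = False  m14 = False

m1 = NOT b = NOT True = False
m2 = NOT c = NOT False = True
m3 = a OR m1 = False OR False = False
m14 = e AND m1 = False AND False = False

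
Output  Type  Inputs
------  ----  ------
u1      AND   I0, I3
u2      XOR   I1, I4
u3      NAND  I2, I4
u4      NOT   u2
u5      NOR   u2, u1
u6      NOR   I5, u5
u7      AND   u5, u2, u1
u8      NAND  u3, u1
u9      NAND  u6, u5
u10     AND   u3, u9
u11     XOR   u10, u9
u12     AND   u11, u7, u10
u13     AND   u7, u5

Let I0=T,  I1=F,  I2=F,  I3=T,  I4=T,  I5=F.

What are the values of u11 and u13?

u11 = F, u13 = F

u1 = I0 AND I3 = T AND T = T
u2 = I1 XOR I4 = F XOR T = T
u3 = I2 NAND I4 = F NAND T = T
u5 = u2 NOR u1 = T NOR T = F
u6 = I5 NOR u5 = F NOR F = T
u7 = u5 AND u2 AND u1 = F AND T AND T = F
u9 = u6 NAND u5 = T NAND F = T
u10 = u3 AND u9 = T AND T = T
u11 = u10 XOR u9 = T XOR T = F
u13 = u7 AND u5 = F AND F = F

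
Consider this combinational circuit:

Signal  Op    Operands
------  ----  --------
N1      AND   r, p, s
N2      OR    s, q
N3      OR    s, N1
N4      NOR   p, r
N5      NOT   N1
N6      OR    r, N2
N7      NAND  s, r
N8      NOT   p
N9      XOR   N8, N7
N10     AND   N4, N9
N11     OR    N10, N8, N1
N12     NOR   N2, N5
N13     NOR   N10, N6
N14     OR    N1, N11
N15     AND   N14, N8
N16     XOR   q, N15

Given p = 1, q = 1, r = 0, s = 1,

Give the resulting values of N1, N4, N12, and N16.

N1 = r AND p AND s = 0 AND 1 AND 1 = 0
N2 = s OR q = 1 OR 1 = 1
N4 = p NOR r = 1 NOR 0 = 0
N5 = NOT N1 = NOT 0 = 1
N7 = s NAND r = 1 NAND 0 = 1
N8 = NOT p = NOT 1 = 0
N9 = N8 XOR N7 = 0 XOR 1 = 1
N10 = N4 AND N9 = 0 AND 1 = 0
N11 = N10 OR N8 OR N1 = 0 OR 0 OR 0 = 0
N12 = N2 NOR N5 = 1 NOR 1 = 0
N14 = N1 OR N11 = 0 OR 0 = 0
N15 = N14 AND N8 = 0 AND 0 = 0
N16 = q XOR N15 = 1 XOR 0 = 1

N1 = 0, N4 = 0, N12 = 0, N16 = 1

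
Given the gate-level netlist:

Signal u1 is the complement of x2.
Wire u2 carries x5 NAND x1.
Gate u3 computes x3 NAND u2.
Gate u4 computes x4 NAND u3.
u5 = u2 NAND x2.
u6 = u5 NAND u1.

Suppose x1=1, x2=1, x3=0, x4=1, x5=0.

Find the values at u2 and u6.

u1 = NOT x2 = NOT 1 = 0
u2 = x5 NAND x1 = 0 NAND 1 = 1
u5 = u2 NAND x2 = 1 NAND 1 = 0
u6 = u5 NAND u1 = 0 NAND 0 = 1

u2 = 1  u6 = 1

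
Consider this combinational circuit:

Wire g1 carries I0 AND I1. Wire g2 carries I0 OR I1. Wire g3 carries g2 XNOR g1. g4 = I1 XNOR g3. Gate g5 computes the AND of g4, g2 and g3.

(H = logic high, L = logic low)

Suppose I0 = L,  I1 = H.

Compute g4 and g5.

g4 = L, g5 = L

g1 = I0 AND I1 = L AND H = L
g2 = I0 OR I1 = L OR H = H
g3 = g2 XNOR g1 = H XNOR L = L
g4 = I1 XNOR g3 = H XNOR L = L
g5 = g4 AND g2 AND g3 = L AND H AND L = L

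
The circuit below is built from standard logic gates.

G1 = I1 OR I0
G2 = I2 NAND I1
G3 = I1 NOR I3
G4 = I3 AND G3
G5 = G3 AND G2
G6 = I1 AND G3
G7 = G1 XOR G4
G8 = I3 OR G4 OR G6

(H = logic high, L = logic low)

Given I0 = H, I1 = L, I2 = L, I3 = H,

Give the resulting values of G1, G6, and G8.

G1 = H, G6 = L, G8 = H

G1 = I1 OR I0 = L OR H = H
G3 = I1 NOR I3 = L NOR H = L
G4 = I3 AND G3 = H AND L = L
G6 = I1 AND G3 = L AND L = L
G8 = I3 OR G4 OR G6 = H OR L OR L = H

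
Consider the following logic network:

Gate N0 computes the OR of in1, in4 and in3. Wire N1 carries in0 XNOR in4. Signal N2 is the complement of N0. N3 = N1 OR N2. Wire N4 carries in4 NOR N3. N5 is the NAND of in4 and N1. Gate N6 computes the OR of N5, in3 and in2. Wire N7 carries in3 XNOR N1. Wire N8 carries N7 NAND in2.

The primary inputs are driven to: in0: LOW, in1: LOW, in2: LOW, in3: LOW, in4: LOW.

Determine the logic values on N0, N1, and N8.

N0 = LOW  N1 = HIGH  N8 = HIGH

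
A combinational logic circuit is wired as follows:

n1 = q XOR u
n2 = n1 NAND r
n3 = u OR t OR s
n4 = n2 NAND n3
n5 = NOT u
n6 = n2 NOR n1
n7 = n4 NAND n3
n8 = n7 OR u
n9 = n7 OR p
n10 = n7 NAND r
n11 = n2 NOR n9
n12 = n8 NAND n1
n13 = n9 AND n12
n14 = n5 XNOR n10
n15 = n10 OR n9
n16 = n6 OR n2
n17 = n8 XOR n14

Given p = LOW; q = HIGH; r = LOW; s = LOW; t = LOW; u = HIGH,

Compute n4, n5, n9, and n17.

n1 = q XOR u = HIGH XOR HIGH = LOW
n2 = n1 NAND r = LOW NAND LOW = HIGH
n3 = u OR t OR s = HIGH OR LOW OR LOW = HIGH
n4 = n2 NAND n3 = HIGH NAND HIGH = LOW
n5 = NOT u = NOT HIGH = LOW
n7 = n4 NAND n3 = LOW NAND HIGH = HIGH
n8 = n7 OR u = HIGH OR HIGH = HIGH
n9 = n7 OR p = HIGH OR LOW = HIGH
n10 = n7 NAND r = HIGH NAND LOW = HIGH
n14 = n5 XNOR n10 = LOW XNOR HIGH = LOW
n17 = n8 XOR n14 = HIGH XOR LOW = HIGH

n4 = LOW, n5 = LOW, n9 = HIGH, n17 = HIGH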